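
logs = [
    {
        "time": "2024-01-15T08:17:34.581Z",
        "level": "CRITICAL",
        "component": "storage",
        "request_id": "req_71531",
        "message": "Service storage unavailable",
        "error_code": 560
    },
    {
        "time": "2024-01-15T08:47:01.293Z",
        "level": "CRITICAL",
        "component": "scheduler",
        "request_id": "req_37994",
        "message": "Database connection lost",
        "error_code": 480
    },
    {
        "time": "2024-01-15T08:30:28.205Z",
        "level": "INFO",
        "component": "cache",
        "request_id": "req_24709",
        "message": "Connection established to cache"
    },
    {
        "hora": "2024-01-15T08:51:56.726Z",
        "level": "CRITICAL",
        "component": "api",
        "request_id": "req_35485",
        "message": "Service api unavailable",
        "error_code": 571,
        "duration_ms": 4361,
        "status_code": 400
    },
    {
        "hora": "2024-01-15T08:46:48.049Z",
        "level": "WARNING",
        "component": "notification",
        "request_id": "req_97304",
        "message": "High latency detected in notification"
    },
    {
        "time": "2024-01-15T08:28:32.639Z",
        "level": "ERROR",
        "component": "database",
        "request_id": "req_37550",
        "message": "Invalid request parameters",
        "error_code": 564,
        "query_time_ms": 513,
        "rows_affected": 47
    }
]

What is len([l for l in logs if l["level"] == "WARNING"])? 1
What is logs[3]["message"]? "Service api unavailable"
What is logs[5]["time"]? "2024-01-15T08:28:32.639Z"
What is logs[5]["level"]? "ERROR"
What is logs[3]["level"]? "CRITICAL"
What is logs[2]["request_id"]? "req_24709"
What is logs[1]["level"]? "CRITICAL"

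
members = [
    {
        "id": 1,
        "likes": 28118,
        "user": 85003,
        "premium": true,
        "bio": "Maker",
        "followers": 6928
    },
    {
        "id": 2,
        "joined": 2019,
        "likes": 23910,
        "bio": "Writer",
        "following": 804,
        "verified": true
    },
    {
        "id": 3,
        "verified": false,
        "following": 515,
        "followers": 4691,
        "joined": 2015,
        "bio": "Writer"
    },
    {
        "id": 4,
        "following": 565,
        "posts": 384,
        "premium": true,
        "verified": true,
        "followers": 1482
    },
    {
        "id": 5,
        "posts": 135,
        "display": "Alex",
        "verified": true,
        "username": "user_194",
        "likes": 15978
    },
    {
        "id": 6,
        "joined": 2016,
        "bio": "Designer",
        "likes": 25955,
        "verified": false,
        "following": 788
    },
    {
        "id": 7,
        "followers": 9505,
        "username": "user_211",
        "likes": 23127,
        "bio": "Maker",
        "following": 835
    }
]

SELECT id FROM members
[1, 2, 3, 4, 5, 6, 7]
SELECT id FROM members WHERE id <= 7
[1, 2, 3, 4, 5, 6, 7]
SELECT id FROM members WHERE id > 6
[7]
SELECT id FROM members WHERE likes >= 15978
[1, 2, 5, 6, 7]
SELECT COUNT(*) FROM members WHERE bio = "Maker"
2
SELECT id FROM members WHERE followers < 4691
[4]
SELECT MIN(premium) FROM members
True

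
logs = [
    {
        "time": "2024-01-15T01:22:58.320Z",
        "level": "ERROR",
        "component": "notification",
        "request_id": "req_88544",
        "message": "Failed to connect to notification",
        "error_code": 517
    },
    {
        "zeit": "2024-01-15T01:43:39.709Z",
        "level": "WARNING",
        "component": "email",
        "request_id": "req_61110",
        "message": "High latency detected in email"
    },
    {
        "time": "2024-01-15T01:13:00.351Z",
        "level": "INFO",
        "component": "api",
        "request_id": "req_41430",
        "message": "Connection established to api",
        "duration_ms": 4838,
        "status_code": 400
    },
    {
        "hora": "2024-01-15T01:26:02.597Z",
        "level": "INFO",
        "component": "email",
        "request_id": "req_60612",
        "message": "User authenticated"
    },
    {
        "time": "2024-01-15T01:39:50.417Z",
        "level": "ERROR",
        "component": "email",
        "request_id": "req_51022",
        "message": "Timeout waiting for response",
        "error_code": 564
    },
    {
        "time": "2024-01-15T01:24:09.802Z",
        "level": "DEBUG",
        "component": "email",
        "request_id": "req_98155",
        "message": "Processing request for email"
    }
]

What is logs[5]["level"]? "DEBUG"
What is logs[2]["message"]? "Connection established to api"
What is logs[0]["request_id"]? "req_88544"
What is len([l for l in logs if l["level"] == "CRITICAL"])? 0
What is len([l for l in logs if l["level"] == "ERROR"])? 2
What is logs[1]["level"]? "WARNING"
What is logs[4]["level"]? "ERROR"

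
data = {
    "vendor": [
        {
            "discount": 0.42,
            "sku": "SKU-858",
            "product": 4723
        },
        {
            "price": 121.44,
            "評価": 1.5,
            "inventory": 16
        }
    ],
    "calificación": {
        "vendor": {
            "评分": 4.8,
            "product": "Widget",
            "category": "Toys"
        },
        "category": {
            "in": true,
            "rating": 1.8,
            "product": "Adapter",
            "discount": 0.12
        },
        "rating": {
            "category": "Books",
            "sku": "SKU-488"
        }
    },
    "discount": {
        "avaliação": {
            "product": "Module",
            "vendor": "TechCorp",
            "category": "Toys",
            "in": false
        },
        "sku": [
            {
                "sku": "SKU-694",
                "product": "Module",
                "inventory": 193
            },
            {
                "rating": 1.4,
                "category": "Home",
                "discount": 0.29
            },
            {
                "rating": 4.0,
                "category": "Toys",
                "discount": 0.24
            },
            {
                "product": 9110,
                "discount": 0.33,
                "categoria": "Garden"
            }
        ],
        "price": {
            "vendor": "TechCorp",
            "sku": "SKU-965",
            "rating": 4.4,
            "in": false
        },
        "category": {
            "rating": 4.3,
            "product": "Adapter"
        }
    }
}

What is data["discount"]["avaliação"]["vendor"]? "TechCorp"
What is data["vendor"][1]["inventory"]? 16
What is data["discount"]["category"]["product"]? "Adapter"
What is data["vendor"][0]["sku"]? "SKU-858"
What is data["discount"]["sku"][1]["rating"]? 1.4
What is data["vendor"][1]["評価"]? 1.5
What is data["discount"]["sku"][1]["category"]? "Home"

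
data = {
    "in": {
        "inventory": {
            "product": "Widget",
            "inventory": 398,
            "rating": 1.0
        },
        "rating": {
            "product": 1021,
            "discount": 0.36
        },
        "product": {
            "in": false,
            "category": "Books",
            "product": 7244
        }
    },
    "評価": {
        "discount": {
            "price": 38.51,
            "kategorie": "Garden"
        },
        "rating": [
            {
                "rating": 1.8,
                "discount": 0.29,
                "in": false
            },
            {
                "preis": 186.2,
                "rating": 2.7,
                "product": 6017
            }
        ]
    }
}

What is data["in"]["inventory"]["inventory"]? 398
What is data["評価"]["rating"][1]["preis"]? 186.2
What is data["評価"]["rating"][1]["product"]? 6017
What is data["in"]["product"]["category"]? "Books"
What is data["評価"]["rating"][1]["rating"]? 2.7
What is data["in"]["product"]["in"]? False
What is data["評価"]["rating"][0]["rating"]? 1.8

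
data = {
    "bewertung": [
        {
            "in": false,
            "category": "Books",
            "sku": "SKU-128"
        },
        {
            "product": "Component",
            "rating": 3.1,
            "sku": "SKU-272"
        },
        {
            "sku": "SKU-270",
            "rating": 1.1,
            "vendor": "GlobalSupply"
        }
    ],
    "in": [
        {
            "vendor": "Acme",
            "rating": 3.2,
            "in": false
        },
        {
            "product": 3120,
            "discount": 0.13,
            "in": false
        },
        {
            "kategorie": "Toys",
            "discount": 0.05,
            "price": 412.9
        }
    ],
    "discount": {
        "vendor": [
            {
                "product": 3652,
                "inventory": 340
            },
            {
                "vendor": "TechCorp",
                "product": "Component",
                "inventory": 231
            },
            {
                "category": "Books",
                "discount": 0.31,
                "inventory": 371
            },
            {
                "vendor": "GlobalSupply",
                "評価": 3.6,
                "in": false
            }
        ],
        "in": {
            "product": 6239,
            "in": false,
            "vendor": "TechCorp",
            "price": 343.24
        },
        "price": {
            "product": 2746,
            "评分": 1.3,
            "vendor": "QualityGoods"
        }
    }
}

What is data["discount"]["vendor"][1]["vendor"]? "TechCorp"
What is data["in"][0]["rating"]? 3.2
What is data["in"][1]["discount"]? 0.13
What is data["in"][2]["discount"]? 0.05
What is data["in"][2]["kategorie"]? "Toys"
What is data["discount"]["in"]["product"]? 6239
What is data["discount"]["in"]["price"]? 343.24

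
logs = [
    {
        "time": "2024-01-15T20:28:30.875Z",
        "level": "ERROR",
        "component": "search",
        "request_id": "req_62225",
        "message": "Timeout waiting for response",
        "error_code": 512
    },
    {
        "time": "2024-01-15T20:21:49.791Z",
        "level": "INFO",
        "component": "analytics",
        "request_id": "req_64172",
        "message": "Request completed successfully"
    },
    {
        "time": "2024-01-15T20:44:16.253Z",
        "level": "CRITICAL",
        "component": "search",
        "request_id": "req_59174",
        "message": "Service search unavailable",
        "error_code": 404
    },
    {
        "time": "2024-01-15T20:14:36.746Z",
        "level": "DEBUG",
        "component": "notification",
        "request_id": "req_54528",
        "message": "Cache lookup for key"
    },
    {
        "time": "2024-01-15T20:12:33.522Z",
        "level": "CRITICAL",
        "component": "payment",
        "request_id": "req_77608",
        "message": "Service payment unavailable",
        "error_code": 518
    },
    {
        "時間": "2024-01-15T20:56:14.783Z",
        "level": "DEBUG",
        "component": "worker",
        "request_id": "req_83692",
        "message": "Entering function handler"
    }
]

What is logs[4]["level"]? "CRITICAL"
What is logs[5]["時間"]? "2024-01-15T20:56:14.783Z"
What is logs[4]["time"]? "2024-01-15T20:12:33.522Z"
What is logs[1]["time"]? "2024-01-15T20:21:49.791Z"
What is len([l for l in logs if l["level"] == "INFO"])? 1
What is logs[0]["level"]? "ERROR"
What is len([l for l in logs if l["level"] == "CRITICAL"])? 2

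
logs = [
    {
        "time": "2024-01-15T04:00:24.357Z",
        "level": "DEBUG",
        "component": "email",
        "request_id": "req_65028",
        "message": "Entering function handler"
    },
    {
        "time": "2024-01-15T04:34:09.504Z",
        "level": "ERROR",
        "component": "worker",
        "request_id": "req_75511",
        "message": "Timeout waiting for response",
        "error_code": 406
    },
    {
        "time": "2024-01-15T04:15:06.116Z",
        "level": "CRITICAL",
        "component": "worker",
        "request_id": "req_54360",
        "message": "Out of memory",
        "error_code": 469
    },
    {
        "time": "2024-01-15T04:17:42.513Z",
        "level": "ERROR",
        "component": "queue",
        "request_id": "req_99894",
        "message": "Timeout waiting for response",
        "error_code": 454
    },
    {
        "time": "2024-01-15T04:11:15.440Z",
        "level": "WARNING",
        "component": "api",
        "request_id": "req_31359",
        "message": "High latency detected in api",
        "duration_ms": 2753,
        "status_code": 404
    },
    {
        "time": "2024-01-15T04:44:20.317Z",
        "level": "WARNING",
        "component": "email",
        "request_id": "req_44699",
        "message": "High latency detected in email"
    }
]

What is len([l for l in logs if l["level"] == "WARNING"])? 2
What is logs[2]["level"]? "CRITICAL"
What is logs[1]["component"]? "worker"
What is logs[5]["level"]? "WARNING"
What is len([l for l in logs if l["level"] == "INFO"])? 0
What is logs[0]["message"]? "Entering function handler"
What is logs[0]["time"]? "2024-01-15T04:00:24.357Z"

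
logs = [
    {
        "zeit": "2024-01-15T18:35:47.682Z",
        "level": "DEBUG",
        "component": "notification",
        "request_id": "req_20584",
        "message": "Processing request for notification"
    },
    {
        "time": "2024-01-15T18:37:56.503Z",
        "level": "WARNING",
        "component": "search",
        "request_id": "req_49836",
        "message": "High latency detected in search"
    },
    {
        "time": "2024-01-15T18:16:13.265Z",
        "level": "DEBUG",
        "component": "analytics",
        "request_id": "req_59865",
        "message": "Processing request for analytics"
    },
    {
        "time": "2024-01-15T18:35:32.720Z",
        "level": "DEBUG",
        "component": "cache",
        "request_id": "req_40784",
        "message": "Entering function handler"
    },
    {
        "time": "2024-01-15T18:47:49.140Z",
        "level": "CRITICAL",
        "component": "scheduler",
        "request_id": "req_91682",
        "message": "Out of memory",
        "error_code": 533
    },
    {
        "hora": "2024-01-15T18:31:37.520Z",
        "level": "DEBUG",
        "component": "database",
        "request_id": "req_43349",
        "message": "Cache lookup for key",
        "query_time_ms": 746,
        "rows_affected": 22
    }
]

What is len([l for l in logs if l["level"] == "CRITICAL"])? 1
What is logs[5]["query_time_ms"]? 746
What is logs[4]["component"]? "scheduler"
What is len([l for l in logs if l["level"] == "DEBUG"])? 4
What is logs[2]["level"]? "DEBUG"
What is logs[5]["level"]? "DEBUG"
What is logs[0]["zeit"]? "2024-01-15T18:35:47.682Z"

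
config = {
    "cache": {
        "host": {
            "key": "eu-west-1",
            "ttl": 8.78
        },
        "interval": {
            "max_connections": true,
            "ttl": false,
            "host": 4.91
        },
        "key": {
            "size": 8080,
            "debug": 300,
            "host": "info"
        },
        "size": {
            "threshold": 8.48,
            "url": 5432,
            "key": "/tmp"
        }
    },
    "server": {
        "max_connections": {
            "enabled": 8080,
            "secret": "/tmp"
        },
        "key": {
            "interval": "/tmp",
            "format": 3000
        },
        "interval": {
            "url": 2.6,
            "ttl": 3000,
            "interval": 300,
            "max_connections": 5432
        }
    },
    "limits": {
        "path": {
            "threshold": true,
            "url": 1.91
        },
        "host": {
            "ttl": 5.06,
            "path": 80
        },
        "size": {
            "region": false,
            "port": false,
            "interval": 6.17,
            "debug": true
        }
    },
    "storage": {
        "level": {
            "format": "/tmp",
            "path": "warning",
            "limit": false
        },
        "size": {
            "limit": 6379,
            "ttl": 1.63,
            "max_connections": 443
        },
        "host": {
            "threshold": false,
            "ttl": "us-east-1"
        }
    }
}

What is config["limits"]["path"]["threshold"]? True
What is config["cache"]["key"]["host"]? "info"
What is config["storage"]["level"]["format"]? "/tmp"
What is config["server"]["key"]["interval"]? "/tmp"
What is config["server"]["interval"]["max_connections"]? 5432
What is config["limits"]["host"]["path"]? 80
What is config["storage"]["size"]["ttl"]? 1.63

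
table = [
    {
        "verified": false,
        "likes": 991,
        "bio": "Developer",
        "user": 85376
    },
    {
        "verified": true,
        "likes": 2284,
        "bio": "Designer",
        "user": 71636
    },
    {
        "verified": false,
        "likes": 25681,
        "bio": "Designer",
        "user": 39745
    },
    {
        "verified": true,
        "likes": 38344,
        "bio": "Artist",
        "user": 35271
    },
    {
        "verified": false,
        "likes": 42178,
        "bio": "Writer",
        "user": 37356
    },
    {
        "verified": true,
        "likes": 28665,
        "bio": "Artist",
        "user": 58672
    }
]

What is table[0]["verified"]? False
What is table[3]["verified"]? True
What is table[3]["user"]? 35271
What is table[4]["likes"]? 42178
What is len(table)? 6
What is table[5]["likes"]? 28665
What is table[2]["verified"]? False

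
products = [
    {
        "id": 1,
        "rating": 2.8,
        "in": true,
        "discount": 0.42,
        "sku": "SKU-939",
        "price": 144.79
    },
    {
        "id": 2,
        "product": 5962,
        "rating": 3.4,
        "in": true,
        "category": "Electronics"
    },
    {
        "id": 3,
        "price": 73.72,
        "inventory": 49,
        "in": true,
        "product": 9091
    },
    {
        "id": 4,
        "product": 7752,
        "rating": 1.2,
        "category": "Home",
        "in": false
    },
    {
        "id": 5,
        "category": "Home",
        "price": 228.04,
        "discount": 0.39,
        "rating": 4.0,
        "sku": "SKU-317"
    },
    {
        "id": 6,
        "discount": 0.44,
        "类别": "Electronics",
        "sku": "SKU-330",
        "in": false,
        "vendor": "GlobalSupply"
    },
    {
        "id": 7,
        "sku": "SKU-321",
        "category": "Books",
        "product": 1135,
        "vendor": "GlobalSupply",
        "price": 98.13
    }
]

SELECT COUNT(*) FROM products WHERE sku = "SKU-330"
1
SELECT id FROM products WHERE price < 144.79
[3, 7]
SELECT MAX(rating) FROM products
4.0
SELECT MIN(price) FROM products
73.72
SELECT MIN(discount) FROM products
0.39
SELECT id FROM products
[1, 2, 3, 4, 5, 6, 7]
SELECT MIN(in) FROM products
False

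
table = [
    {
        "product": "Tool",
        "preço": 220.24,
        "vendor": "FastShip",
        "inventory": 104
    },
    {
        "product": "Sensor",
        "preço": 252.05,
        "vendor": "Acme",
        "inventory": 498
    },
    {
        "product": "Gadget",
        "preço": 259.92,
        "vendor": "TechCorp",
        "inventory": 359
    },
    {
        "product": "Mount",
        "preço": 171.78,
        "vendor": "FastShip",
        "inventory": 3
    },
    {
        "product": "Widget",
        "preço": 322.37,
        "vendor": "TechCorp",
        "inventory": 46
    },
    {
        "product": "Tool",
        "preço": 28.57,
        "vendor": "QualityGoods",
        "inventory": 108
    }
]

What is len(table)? 6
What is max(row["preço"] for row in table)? 322.37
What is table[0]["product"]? "Tool"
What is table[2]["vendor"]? "TechCorp"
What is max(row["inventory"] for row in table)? 498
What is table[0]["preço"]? 220.24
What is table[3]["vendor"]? "FastShip"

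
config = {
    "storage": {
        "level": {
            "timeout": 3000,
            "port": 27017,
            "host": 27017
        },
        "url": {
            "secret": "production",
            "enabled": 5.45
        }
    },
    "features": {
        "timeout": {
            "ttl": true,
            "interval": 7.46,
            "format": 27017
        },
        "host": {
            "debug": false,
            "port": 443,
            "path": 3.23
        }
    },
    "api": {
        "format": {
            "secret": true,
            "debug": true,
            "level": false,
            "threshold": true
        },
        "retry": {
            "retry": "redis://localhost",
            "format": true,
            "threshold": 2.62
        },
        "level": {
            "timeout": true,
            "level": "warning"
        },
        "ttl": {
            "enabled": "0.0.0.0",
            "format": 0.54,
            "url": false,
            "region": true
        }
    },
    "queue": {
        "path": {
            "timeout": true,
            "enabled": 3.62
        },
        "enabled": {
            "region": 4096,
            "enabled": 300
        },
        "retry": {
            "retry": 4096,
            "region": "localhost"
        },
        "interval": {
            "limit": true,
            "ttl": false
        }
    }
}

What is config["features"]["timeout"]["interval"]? 7.46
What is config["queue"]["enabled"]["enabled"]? 300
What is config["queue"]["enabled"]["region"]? 4096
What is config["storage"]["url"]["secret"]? "production"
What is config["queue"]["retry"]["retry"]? 4096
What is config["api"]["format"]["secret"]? True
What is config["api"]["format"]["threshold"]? True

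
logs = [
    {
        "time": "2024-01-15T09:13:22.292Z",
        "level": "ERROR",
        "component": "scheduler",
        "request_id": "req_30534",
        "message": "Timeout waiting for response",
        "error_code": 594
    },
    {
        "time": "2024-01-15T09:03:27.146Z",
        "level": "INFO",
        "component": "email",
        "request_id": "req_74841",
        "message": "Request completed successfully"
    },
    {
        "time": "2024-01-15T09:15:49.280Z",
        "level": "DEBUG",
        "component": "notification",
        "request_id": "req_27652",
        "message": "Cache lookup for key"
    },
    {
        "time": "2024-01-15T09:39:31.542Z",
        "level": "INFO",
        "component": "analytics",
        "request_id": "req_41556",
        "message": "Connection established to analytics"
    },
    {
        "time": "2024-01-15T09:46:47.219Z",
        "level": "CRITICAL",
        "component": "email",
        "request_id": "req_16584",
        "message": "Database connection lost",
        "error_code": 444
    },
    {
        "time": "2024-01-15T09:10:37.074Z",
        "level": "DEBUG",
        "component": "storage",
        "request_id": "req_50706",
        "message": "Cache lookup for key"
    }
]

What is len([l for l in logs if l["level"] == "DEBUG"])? 2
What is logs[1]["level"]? "INFO"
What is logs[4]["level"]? "CRITICAL"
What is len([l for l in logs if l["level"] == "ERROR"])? 1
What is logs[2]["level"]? "DEBUG"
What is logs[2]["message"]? "Cache lookup for key"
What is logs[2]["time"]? "2024-01-15T09:15:49.280Z"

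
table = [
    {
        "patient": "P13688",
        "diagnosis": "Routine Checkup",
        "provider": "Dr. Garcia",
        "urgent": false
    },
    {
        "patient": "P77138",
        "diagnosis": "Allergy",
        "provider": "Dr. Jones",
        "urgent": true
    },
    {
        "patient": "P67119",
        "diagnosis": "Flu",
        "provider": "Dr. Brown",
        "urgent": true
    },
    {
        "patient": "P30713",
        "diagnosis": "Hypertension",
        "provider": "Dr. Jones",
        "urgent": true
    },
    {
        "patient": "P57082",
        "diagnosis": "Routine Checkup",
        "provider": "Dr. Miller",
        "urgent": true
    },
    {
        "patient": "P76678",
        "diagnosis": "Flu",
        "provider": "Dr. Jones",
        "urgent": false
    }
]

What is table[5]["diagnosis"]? "Flu"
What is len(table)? 6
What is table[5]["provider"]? "Dr. Jones"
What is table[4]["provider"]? "Dr. Miller"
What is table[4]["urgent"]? True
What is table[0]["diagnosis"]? "Routine Checkup"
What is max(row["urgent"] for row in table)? True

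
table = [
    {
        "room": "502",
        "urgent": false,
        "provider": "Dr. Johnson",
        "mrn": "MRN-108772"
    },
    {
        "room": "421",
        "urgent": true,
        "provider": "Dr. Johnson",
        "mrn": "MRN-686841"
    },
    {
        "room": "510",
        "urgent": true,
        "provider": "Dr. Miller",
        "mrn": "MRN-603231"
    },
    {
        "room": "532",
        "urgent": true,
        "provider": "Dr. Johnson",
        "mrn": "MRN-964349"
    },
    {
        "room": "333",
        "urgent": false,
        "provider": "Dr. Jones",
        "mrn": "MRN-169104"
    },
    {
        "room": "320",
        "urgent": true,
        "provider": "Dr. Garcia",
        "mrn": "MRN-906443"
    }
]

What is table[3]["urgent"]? True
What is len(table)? 6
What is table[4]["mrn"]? "MRN-169104"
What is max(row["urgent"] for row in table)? True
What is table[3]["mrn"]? "MRN-964349"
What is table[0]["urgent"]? False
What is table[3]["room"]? "532"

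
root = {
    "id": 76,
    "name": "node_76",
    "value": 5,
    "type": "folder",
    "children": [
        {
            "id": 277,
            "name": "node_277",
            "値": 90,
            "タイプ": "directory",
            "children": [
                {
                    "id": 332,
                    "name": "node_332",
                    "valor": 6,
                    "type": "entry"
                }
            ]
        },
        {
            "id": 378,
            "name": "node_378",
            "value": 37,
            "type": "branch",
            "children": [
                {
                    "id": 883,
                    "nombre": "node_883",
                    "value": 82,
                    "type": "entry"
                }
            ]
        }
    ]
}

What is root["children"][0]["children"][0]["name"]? "node_332"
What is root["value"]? 5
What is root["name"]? "node_76"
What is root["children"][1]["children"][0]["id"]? 883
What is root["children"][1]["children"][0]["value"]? 82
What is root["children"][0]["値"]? 90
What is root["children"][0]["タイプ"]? "directory"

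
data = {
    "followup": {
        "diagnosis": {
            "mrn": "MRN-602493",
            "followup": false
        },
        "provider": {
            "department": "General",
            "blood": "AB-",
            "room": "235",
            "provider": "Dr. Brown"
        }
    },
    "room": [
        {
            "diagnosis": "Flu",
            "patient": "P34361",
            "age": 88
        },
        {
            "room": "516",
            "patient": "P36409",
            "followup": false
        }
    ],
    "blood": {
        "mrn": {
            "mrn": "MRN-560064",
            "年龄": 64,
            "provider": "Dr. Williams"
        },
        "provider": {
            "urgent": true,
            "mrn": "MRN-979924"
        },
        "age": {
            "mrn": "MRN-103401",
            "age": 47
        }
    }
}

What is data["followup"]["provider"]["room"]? "235"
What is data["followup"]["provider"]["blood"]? "AB-"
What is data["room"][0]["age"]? 88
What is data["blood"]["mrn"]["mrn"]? "MRN-560064"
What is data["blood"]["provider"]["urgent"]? True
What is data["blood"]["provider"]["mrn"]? "MRN-979924"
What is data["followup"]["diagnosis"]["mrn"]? "MRN-602493"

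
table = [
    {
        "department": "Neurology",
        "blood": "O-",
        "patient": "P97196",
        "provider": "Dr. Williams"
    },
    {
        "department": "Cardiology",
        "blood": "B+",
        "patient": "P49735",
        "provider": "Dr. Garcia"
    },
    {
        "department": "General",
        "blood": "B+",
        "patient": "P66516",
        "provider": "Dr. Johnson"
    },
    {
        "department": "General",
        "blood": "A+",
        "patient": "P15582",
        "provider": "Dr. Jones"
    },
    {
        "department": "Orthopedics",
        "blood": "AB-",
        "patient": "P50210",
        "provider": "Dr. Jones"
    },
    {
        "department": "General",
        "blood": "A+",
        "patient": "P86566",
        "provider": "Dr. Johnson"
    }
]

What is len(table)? 6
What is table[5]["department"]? "General"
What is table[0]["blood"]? "O-"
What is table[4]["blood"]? "AB-"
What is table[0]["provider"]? "Dr. Williams"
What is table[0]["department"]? "Neurology"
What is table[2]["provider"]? "Dr. Johnson"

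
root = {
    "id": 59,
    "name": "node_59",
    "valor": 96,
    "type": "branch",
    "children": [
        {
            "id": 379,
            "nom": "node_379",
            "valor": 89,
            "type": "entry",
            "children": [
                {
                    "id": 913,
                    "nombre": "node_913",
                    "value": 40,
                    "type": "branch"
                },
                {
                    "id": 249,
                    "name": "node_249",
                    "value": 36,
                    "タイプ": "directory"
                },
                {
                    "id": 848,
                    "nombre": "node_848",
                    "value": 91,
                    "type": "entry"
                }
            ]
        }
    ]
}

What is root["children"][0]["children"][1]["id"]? 249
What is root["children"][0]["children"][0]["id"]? 913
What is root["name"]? "node_59"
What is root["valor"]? 96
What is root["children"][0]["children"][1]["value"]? 36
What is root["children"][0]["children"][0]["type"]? "branch"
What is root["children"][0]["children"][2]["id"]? 848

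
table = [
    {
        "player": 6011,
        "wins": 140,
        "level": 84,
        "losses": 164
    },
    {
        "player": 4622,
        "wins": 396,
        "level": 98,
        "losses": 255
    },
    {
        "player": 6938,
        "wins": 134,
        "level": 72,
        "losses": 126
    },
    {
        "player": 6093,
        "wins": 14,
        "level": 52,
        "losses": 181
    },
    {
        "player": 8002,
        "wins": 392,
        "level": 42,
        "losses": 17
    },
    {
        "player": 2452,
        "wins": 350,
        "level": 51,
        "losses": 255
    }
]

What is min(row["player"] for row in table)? 2452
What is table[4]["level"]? 42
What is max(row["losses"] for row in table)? 255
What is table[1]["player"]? 4622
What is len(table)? 6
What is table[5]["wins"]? 350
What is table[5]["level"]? 51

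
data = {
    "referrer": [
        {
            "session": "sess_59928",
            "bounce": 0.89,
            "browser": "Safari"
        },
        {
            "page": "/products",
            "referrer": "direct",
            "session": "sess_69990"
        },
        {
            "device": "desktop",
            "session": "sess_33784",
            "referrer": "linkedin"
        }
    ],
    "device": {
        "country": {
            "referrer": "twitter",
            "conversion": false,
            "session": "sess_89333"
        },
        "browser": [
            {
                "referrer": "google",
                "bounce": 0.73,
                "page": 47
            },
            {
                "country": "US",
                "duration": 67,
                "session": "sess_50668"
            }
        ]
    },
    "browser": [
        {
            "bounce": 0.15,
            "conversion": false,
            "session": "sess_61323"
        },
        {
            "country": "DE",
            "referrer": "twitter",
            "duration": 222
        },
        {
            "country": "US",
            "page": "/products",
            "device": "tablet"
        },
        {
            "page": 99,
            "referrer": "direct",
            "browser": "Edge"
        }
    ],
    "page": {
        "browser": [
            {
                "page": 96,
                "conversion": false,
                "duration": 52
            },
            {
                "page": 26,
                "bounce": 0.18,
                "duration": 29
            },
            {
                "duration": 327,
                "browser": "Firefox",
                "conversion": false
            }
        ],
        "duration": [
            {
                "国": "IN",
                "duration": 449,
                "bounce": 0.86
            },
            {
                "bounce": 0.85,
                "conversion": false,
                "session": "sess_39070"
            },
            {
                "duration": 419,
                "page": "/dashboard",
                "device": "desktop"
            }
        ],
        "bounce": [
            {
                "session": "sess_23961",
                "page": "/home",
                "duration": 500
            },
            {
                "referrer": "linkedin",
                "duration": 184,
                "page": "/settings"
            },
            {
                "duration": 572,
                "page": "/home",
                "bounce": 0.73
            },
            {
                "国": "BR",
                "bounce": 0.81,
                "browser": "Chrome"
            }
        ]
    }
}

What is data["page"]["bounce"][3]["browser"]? "Chrome"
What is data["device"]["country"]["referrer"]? "twitter"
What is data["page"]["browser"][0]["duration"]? 52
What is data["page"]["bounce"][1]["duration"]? 184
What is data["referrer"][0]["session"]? "sess_59928"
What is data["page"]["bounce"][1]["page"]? "/settings"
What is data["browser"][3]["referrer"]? "direct"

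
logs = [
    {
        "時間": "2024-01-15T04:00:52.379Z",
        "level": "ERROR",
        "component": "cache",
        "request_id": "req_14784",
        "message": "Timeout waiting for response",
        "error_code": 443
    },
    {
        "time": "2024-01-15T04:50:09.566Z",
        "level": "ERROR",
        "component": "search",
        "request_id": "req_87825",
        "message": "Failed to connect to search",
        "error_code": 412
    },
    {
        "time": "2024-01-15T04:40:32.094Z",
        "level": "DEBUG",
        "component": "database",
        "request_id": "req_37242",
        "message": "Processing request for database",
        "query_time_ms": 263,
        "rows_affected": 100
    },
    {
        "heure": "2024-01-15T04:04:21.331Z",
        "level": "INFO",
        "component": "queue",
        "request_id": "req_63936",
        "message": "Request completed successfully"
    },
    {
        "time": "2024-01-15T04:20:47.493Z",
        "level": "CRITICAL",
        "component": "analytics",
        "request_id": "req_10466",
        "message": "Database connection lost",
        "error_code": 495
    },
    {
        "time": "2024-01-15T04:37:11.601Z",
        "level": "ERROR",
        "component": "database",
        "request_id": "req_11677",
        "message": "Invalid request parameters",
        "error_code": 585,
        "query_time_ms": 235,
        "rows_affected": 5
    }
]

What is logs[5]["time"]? "2024-01-15T04:37:11.601Z"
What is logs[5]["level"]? "ERROR"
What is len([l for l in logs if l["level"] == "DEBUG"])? 1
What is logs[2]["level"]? "DEBUG"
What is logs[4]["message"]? "Database connection lost"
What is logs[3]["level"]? "INFO"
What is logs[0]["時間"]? "2024-01-15T04:00:52.379Z"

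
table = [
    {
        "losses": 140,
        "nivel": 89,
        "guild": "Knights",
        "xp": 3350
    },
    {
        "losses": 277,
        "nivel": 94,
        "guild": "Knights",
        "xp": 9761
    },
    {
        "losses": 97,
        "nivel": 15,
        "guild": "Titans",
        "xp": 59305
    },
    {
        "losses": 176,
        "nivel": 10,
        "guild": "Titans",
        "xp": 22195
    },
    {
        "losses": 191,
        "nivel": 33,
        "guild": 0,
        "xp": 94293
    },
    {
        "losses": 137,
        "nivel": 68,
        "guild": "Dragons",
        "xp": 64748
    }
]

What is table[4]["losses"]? 191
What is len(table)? 6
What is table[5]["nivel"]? 68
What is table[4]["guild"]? 0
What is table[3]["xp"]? 22195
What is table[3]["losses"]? 176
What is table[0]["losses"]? 140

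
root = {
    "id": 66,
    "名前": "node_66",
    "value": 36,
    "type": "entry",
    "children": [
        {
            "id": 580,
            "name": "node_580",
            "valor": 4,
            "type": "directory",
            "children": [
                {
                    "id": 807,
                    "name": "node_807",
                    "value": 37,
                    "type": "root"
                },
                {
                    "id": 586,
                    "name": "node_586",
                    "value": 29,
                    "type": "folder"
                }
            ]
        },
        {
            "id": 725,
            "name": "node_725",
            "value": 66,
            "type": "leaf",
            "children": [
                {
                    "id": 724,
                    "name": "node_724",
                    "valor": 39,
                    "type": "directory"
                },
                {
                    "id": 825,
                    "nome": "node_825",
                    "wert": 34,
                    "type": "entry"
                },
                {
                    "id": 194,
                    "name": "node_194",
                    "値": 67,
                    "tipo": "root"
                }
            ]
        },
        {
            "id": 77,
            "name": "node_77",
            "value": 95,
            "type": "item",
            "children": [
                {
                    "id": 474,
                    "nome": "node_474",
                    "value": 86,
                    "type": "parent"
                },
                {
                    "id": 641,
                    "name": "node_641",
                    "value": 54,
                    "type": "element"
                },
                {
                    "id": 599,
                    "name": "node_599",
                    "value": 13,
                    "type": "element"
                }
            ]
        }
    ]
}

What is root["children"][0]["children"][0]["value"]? 37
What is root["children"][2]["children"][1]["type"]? "element"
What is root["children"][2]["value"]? 95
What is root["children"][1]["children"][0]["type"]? "directory"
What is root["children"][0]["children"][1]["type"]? "folder"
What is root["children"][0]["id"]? 580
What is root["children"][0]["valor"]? 4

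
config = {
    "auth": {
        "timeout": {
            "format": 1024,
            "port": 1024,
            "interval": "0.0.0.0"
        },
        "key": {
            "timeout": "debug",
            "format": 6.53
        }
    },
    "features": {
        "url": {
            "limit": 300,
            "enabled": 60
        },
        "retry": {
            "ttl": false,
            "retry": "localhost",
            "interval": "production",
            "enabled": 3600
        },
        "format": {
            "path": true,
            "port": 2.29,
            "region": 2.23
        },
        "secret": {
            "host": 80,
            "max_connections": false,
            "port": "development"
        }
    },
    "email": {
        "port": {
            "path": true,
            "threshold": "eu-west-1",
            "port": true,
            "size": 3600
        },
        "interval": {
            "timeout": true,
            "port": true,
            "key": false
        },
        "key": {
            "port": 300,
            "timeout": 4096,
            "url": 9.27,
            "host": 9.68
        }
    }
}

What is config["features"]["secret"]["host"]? 80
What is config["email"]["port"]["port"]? True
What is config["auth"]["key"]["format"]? 6.53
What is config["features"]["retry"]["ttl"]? False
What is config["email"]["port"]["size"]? 3600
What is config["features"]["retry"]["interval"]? "production"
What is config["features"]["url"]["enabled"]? 60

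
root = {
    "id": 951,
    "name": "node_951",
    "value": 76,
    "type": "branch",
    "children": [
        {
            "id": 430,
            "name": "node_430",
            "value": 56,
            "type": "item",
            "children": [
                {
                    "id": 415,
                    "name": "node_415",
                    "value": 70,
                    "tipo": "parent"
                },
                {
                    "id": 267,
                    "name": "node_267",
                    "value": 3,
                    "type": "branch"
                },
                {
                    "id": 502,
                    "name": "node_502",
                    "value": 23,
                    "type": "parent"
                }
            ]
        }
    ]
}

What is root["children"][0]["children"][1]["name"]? "node_267"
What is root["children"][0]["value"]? 56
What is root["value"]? 76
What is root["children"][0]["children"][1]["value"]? 3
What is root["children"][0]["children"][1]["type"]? "branch"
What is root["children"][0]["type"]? "item"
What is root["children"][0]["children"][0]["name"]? "node_415"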